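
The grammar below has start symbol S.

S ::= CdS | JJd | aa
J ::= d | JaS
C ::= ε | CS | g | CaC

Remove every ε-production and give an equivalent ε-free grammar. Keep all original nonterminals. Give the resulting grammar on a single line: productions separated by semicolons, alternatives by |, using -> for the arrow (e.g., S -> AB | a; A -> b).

S -> aa | dS | CdS | JJd; C -> S | a | g | CS | Ca | aC | CaC; J -> d | JaS

Nullable set: {C}.
S -> CdS: C nullable, giving CdS | dS.
Drop C -> ε.
C -> CS: C nullable, giving CS | S.
C -> CaC: C, C nullable, giving Ca | CaC | a | aC.
Unchanged (no nullable symbols): S -> JJd; S -> aa; C -> g; J -> JaS; J -> d.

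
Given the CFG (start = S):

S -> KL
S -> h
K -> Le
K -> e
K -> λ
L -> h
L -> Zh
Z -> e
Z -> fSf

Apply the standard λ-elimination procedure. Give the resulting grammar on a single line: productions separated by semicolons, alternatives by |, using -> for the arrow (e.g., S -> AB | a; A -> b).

Nullable set: {K}.
S -> KL: K nullable, giving KL | L.
Drop K -> λ.
Unchanged (no nullable symbols): S -> h; K -> Le; K -> e; L -> Zh; L -> h; Z -> e; Z -> fSf.

S -> L | h | KL; K -> e | Le; L -> h | Zh; Z -> e | fSf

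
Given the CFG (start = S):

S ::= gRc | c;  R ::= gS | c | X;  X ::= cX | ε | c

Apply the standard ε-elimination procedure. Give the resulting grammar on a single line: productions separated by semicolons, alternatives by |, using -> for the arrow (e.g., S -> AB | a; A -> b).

Nullable set: {R, X}.
S -> gRc: R nullable, giving gRc | gc.
R -> X: X nullable, giving X.
Drop X -> ε.
X -> cX: X nullable, giving c | cX.
Unchanged (no nullable symbols): S -> c; R -> c; R -> gS; X -> c.

S -> c | gc | gRc; R -> X | c | gS; X -> c | cX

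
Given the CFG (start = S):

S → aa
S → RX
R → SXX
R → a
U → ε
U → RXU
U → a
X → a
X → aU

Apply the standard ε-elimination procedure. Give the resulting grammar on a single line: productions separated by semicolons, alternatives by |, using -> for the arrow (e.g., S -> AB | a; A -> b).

Nullable set: {U}.
Drop U -> ε.
U -> RXU: U nullable, giving RX | RXU.
X -> aU: U nullable, giving a | aU.
Unchanged (no nullable symbols): S -> RX; S -> aa; R -> SXX; R -> a; U -> a; X -> a.

S -> RX | aa; R -> a | SXX; U -> a | RX | RXU; X -> a | aU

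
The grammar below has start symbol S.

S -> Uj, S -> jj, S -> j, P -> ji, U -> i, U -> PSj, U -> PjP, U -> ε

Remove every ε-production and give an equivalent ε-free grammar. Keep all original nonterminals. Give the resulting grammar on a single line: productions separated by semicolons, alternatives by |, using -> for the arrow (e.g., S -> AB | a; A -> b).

Nullable set: {U}.
S -> Uj: U nullable, giving Uj | j.
Drop U -> ε.
Unchanged (no nullable symbols): S -> j; S -> jj; P -> ji; U -> PSj; U -> PjP; U -> i.

S -> j | Uj | jj; P -> ji; U -> i | PSj | PjP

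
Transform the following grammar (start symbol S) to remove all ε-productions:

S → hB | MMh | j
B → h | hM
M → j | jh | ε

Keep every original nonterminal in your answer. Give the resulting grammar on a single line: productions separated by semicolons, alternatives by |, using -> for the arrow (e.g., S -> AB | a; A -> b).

S -> h | j | Mh | hB | MMh; B -> h | hM; M -> j | jh

Nullable set: {M}.
S -> MMh: M, M nullable, giving MMh | Mh | h.
B -> hM: M nullable, giving h | hM.
Drop M -> ε.
Unchanged (no nullable symbols): S -> hB; S -> j; B -> h; M -> j; M -> jh.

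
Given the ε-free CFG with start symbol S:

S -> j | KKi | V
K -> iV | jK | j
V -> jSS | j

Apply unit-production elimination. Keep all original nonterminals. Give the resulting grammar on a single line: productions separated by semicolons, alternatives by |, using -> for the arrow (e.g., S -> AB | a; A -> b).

S -> j | KKi | jSS; K -> j | iV | jK; V -> j | jSS

Unit productions: S->V.
Unit pairs (A ⇒* B via units): (S,V).
S: inherits non-unit rules of {S, V} → KKi | j | jSS.
K: inherits non-unit rules of {K} → iV | j | jK.
V: inherits non-unit rules of {V} → j | jSS.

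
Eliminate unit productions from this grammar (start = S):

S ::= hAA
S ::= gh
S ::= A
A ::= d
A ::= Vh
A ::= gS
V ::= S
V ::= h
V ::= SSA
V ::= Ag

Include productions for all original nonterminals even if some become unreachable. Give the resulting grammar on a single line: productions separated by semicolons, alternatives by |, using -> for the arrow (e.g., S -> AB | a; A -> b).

S -> d | Vh | gS | gh | hAA; A -> d | Vh | gS; V -> d | h | Ag | Vh | gS | gh | SSA | hAA

Unit productions: S->A, V->S.
Unit pairs (A ⇒* B via units): (S,A), (V,A), (V,S).
S: inherits non-unit rules of {A, S} → Vh | d | gS | gh | hAA.
A: inherits non-unit rules of {A} → Vh | d | gS.
V: inherits non-unit rules of {A, S, V} → Ag | SSA | Vh | d | gS | gh | h | hAA.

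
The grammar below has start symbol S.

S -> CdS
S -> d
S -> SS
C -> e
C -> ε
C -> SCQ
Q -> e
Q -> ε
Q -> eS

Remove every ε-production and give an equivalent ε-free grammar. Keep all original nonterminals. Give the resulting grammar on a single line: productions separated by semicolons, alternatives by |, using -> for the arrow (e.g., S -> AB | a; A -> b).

Nullable set: {C, Q}.
S -> CdS: C nullable, giving CdS | dS.
Drop C -> ε.
C -> SCQ: C, Q nullable, giving S | SC | SCQ | SQ.
Drop Q -> ε.
Unchanged (no nullable symbols): S -> SS; S -> d; C -> e; Q -> e; Q -> eS.

S -> d | SS | dS | CdS; C -> S | e | SC | SQ | SCQ; Q -> e | eS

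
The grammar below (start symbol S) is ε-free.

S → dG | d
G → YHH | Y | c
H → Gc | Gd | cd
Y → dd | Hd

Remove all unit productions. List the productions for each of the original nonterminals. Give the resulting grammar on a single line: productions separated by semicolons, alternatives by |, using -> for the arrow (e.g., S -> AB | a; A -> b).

S -> d | dG; G -> c | Hd | dd | YHH; H -> Gc | Gd | cd; Y -> Hd | dd

Unit productions: G->Y.
Unit pairs (A ⇒* B via units): (G,Y).
S: inherits non-unit rules of {S} → d | dG.
G: inherits non-unit rules of {G, Y} → Hd | YHH | c | dd.
H: inherits non-unit rules of {H} → Gc | Gd | cd.
Y: inherits non-unit rules of {Y} → Hd | dd.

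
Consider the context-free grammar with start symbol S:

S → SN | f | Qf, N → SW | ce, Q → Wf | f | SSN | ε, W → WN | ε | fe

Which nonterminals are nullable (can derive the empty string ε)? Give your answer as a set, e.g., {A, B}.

{Q, W}

Directly nullable (have an ε-rule): {Q, W}.
Not nullable: N, S — each has a terminal in every rule's right-hand side or depends on a non-nullable symbol.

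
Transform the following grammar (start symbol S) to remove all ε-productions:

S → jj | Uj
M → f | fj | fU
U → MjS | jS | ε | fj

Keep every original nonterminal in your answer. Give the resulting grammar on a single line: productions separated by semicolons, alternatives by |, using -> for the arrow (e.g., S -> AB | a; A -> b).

Nullable set: {U}.
S -> Uj: U nullable, giving Uj | j.
M -> fU: U nullable, giving f | fU.
Drop U -> ε.
Unchanged (no nullable symbols): S -> jj; M -> f; M -> fj; U -> MjS; U -> fj; U -> jS.

S -> j | Uj | jj; M -> f | fU | fj; U -> fj | jS | MjS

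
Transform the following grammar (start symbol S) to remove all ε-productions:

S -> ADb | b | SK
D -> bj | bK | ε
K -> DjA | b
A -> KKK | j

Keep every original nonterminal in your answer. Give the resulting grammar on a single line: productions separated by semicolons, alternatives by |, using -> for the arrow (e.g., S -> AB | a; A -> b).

S -> b | Ab | SK | ADb; A -> j | KKK; D -> bK | bj; K -> b | jA | DjA

Nullable set: {D}.
S -> ADb: D nullable, giving ADb | Ab.
Drop D -> ε.
K -> DjA: D nullable, giving DjA | jA.
Unchanged (no nullable symbols): S -> SK; S -> b; A -> KKK; A -> j; D -> bK; D -> bj; K -> b.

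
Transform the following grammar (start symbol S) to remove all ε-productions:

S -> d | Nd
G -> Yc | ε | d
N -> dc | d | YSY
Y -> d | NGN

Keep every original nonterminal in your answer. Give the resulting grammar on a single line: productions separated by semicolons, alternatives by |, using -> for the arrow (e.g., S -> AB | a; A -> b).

S -> d | Nd; G -> d | Yc; N -> d | dc | YSY; Y -> d | NN | NGN

Nullable set: {G}.
Drop G -> ε.
Y -> NGN: G nullable, giving NGN | NN.
Unchanged (no nullable symbols): S -> Nd; S -> d; G -> Yc; G -> d; N -> YSY; N -> d; N -> dc; Y -> d.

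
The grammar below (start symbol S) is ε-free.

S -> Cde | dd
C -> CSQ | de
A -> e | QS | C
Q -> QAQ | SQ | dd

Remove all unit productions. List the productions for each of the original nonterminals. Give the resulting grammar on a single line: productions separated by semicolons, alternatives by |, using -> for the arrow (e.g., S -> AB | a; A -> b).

S -> dd | Cde; A -> e | QS | de | CSQ; C -> de | CSQ; Q -> SQ | dd | QAQ

Unit productions: A->C.
Unit pairs (A ⇒* B via units): (A,C).
S: inherits non-unit rules of {S} → Cde | dd.
A: inherits non-unit rules of {A, C} → CSQ | QS | de | e.
C: inherits non-unit rules of {C} → CSQ | de.
Q: inherits non-unit rules of {Q} → QAQ | SQ | dd.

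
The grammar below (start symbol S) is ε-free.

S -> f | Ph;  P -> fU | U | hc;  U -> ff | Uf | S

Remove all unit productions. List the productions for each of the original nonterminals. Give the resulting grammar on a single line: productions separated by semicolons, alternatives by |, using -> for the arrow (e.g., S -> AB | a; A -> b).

S -> f | Ph; P -> f | Ph | Uf | fU | ff | hc; U -> f | Ph | Uf | ff

Unit productions: P->U, U->S.
Unit pairs (A ⇒* B via units): (P,S), (P,U), (U,S).
S: inherits non-unit rules of {S} → Ph | f.
P: inherits non-unit rules of {P, S, U} → Ph | Uf | f | fU | ff | hc.
U: inherits non-unit rules of {S, U} → Ph | Uf | f | ff.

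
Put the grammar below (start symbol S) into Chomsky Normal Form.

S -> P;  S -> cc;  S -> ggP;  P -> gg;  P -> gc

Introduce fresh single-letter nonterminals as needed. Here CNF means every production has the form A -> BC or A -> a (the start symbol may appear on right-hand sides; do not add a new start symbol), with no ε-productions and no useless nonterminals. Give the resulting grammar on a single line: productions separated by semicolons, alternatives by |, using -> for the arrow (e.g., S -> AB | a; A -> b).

No ε-productions.
After unit-elimination: S -> cc | gc | gg | ggP; P -> gc | gg.
TERM: introduce B -> c, A -> g and substitute in every rule of length ≥2.
BIN: S -> AAP becomes S -> AC, C -> AP.

S -> AA | AB | AC | BB; A -> g; B -> c; C -> AP; P -> AA | AB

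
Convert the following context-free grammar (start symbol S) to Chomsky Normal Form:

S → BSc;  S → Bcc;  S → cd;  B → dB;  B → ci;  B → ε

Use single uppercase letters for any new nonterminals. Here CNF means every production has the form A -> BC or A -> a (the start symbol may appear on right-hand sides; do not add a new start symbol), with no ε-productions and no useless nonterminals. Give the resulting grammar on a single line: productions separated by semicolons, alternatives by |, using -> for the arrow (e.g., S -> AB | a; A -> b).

Nullable: {B}; after ε-elimination: S -> Sc | cc | cd | BSc | Bcc; B -> d | ci | dB.
No unit productions to eliminate.
TERM: introduce A -> c, D -> d, C -> i and substitute in every rule of length ≥2.
BIN: S -> BAA becomes S -> BE, E -> AA; S -> BSA becomes S -> BF, F -> SA.

S -> AA | AD | BE | BF | SA; A -> c; B -> d | AC | DB; C -> i; D -> d; E -> AA; F -> SA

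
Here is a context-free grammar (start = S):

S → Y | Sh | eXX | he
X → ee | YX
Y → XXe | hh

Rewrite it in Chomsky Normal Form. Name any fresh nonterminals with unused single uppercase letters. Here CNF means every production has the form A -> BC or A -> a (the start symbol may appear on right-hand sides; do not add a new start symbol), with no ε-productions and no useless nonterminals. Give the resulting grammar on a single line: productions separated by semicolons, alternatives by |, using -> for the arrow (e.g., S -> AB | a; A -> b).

S -> AA | AB | BC | SA | XD; A -> h; B -> e; C -> XX; D -> XB; E -> XB; X -> BB | YX; Y -> AA | XE

No ε-productions.
After unit-elimination: S -> Sh | he | hh | XXe | eXX; X -> YX | ee; Y -> hh | XXe.
TERM: introduce B -> e, A -> h and substitute in every rule of length ≥2.
BIN: S -> BXX becomes S -> BC, C -> XX; S -> XXB becomes S -> XD, D -> XB; Y -> XXB becomes Y -> XE, E -> XB.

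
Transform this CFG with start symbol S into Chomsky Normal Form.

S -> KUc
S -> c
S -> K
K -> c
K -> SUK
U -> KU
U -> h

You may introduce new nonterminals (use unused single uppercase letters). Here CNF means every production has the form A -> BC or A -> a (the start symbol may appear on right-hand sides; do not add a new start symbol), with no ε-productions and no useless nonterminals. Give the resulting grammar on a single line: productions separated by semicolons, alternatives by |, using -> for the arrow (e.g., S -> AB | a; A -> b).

No ε-productions.
After unit-elimination: S -> c | KUc | SUK; K -> c | SUK; U -> h | KU.
TERM: introduce A -> c and substitute in every rule of length ≥2.
BIN: K -> SUK becomes K -> SB, B -> UK; S -> KUA becomes S -> KC, C -> UA; S -> SUK becomes S -> SD, D -> UK.

S -> c | KC | SD; A -> c; B -> UK; C -> UA; D -> UK; K -> c | SB; U -> h | KU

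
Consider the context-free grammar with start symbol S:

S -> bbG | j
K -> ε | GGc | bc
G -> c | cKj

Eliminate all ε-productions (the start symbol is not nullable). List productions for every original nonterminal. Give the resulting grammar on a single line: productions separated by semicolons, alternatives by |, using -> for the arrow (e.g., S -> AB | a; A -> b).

Nullable set: {K}.
G -> cKj: K nullable, giving cKj | cj.
Drop K -> ε.
Unchanged (no nullable symbols): S -> bbG; S -> j; G -> c; K -> GGc; K -> bc.

S -> j | bbG; G -> c | cj | cKj; K -> bc | GGc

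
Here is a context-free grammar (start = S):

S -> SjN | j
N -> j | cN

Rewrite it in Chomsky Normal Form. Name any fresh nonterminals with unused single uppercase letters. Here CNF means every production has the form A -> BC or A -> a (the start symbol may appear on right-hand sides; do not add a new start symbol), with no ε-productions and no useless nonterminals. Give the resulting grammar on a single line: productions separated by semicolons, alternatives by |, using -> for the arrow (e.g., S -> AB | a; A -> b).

S -> j | SC; A -> c; B -> j; C -> BN; N -> j | AN

No ε-productions.
No unit productions to eliminate.
TERM: introduce A -> c, B -> j and substitute in every rule of length ≥2.
BIN: S -> SBN becomes S -> SC, C -> BN.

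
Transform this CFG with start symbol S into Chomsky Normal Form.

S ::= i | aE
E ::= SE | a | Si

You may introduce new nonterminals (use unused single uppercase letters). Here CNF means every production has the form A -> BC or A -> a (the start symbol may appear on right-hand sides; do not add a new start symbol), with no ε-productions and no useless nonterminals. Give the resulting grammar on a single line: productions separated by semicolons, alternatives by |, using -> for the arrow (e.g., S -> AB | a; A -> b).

No ε-productions.
No unit productions to eliminate.
TERM: introduce B -> a, A -> i and substitute in every rule of length ≥2.

S -> i | BE; A -> i; B -> a; E -> a | SA | SE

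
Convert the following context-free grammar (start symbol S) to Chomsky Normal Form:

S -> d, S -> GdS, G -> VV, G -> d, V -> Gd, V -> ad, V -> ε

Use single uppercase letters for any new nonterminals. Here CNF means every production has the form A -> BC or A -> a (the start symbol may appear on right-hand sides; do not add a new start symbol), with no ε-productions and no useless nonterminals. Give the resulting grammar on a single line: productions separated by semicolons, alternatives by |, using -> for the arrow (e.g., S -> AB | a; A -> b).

Nullable: {G, V}; after ε-elimination: S -> d | dS | GdS; G -> V | d | VV; V -> d | Gd | ad.
After unit-elimination: S -> d | dS | GdS; G -> d | Gd | VV | ad; V -> d | Gd | ad.
TERM: introduce B -> a, A -> d and substitute in every rule of length ≥2.
BIN: S -> GAS becomes S -> GC, C -> AS.

S -> d | AS | GC; A -> d; B -> a; C -> AS; G -> d | BA | GA | VV; V -> d | BA | GA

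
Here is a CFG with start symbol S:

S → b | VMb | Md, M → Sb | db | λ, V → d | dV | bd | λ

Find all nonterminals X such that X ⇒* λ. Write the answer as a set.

{M, V}

Directly nullable (have an ε-rule): {M, V}.
Not nullable: S — each has a terminal in every rule's right-hand side or depends on a non-nullable symbol.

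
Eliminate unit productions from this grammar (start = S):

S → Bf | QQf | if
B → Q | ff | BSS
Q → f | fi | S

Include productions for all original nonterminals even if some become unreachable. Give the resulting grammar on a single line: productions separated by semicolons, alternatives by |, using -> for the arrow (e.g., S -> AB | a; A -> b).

Unit productions: B->Q, Q->S.
Unit pairs (A ⇒* B via units): (B,Q), (B,S), (Q,S).
S: inherits non-unit rules of {S} → Bf | QQf | if.
B: inherits non-unit rules of {B, Q, S} → BSS | Bf | QQf | f | ff | fi | if.
Q: inherits non-unit rules of {Q, S} → Bf | QQf | f | fi | if.

S -> Bf | if | QQf; B -> f | Bf | ff | fi | if | BSS | QQf; Q -> f | Bf | fi | if | QQf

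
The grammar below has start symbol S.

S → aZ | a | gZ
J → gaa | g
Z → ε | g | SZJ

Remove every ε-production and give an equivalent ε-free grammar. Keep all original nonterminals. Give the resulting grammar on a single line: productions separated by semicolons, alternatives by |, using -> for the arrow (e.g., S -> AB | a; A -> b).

Nullable set: {Z}.
S -> aZ: Z nullable, giving a | aZ.
S -> gZ: Z nullable, giving g | gZ.
Drop Z -> ε.
Z -> SZJ: Z nullable, giving SJ | SZJ.
Unchanged (no nullable symbols): S -> a; J -> g; J -> gaa; Z -> g.

S -> a | g | aZ | gZ; J -> g | gaa; Z -> g | SJ | SZJ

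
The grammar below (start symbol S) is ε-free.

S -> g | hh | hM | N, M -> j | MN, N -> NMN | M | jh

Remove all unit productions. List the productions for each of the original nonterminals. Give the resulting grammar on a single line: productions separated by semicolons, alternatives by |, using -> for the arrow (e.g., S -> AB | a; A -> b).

S -> g | j | MN | hM | hh | jh | NMN; M -> j | MN; N -> j | MN | jh | NMN

Unit productions: N->M, S->N.
Unit pairs (A ⇒* B via units): (N,M), (S,M), (S,N).
S: inherits non-unit rules of {M, N, S} → MN | NMN | g | hM | hh | j | jh.
M: inherits non-unit rules of {M} → MN | j.
N: inherits non-unit rules of {M, N} → MN | NMN | j | jh.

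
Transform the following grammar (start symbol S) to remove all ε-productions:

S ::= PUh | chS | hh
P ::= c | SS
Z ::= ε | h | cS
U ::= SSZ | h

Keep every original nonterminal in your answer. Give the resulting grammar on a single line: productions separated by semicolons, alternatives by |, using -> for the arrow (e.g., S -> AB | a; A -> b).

S -> hh | PUh | chS; P -> c | SS; U -> h | SS | SSZ; Z -> h | cS

Nullable set: {Z}.
U -> SSZ: Z nullable, giving SS | SSZ.
Drop Z -> ε.
Unchanged (no nullable symbols): S -> PUh; S -> chS; S -> hh; P -> SS; P -> c; U -> h; Z -> cS; Z -> h.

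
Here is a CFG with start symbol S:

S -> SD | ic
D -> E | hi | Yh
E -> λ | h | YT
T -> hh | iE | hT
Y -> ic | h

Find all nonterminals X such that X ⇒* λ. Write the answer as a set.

Directly nullable (have an ε-rule): {E}.
D is nullable via D -> E (every symbol on the right is already known nullable).
Not nullable: S, T, Y — each has a terminal in every rule's right-hand side or depends on a non-nullable symbol.

{D, E}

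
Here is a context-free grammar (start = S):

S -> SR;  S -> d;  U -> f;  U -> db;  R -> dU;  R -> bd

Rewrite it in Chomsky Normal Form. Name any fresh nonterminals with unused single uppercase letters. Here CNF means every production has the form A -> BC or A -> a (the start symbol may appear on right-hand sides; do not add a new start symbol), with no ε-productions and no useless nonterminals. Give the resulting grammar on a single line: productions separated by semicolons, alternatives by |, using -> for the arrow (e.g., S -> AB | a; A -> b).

No ε-productions.
No unit productions to eliminate.
TERM: introduce A -> b, B -> d and substitute in every rule of length ≥2.

S -> d | SR; A -> b; B -> d; R -> AB | BU; U -> f | BA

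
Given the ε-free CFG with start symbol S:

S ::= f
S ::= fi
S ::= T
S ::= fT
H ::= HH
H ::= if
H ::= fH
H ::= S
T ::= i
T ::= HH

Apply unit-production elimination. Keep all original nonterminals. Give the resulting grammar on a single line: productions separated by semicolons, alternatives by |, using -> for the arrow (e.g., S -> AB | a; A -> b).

Unit productions: H->S, S->T.
Unit pairs (A ⇒* B via units): (H,S), (H,T), (S,T).
S: inherits non-unit rules of {S, T} → HH | f | fT | fi | i.
H: inherits non-unit rules of {H, S, T} → HH | f | fH | fT | fi | i | if.
T: inherits non-unit rules of {T} → HH | i.

S -> f | i | HH | fT | fi; H -> f | i | HH | fH | fT | fi | if; T -> i | HH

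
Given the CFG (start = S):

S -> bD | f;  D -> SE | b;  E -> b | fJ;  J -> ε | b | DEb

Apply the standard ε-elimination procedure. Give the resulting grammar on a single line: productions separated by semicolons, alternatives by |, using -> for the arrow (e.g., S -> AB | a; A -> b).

Nullable set: {J}.
E -> fJ: J nullable, giving f | fJ.
Drop J -> ε.
Unchanged (no nullable symbols): S -> bD; S -> f; D -> SE; D -> b; E -> b; J -> DEb; J -> b.

S -> f | bD; D -> b | SE; E -> b | f | fJ; J -> b | DEb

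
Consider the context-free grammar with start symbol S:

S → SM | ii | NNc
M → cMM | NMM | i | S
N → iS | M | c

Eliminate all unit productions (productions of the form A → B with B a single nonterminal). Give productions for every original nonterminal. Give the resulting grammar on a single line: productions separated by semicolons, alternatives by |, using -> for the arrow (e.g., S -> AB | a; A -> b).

Unit productions: M->S, N->M.
Unit pairs (A ⇒* B via units): (M,S), (N,M), (N,S).
S: inherits non-unit rules of {S} → NNc | SM | ii.
M: inherits non-unit rules of {M, S} → NMM | NNc | SM | cMM | i | ii.
N: inherits non-unit rules of {M, N, S} → NMM | NNc | SM | c | cMM | i | iS | ii.

S -> SM | ii | NNc; M -> i | SM | ii | NMM | NNc | cMM; N -> c | i | SM | iS | ii | NMM | NNc | cMM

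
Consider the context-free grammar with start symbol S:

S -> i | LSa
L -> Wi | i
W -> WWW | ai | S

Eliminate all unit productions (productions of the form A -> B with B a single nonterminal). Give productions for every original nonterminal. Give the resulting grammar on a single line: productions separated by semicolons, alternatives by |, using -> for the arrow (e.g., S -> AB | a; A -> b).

S -> i | LSa; L -> i | Wi; W -> i | ai | LSa | WWW

Unit productions: W->S.
Unit pairs (A ⇒* B via units): (W,S).
S: inherits non-unit rules of {S} → LSa | i.
L: inherits non-unit rules of {L} → Wi | i.
W: inherits non-unit rules of {S, W} → LSa | WWW | ai | i.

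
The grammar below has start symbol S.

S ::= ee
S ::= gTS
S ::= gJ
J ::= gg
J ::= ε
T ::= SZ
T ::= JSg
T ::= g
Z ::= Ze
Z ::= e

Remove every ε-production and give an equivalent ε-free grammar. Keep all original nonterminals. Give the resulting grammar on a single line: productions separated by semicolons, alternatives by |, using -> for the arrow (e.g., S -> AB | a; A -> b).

Nullable set: {J}.
S -> gJ: J nullable, giving g | gJ.
Drop J -> ε.
T -> JSg: J nullable, giving JSg | Sg.
Unchanged (no nullable symbols): S -> ee; S -> gTS; J -> gg; T -> SZ; T -> g; Z -> Ze; Z -> e.

S -> g | ee | gJ | gTS; J -> gg; T -> g | SZ | Sg | JSg; Z -> e | Ze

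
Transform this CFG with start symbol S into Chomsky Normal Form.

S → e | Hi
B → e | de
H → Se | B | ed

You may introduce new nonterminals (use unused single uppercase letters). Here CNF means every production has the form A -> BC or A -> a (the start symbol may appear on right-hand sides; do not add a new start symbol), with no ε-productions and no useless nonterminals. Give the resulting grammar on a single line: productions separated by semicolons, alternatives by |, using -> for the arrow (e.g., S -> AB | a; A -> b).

No ε-productions.
After unit-elimination: S -> e | Hi; B -> e | de; H -> e | Se | de | ed.
TERM: introduce A -> d, C -> e, D -> i and substitute in every rule of length ≥2.
Drop unreachable/unproductive: B.

S -> e | HD; A -> d; C -> e; D -> i; H -> e | AC | CA | SC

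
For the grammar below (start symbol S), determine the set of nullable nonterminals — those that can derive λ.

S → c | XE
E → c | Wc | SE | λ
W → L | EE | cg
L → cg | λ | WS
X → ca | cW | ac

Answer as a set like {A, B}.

Directly nullable (have an ε-rule): {E, L}.
W is nullable via W -> L (every symbol on the right is already known nullable).
Not nullable: S, X — each has a terminal in every rule's right-hand side or depends on a non-nullable symbol.

{E, L, W}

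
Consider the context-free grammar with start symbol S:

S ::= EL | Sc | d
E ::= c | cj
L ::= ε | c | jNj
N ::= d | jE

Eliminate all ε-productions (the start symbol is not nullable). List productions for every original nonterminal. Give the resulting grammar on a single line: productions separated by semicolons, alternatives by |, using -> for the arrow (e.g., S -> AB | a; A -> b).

Nullable set: {L}.
S -> EL: L nullable, giving E | EL.
Drop L -> ε.
Unchanged (no nullable symbols): S -> Sc; S -> d; E -> c; E -> cj; L -> c; L -> jNj; N -> d; N -> jE.

S -> E | d | EL | Sc; E -> c | cj; L -> c | jNj; N -> d | jE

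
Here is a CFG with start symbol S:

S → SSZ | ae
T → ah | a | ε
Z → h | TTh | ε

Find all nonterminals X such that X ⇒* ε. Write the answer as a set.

{T, Z}

Directly nullable (have an ε-rule): {T, Z}.
Not nullable: S — each has a terminal in every rule's right-hand side or depends on a non-nullable symbol.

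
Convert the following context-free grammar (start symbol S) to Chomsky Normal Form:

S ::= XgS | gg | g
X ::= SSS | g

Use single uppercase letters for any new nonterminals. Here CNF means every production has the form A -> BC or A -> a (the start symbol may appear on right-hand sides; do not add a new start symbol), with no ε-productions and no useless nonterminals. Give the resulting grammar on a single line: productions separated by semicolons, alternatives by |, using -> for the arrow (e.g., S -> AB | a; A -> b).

S -> g | AA | XB; A -> g; B -> AS; C -> SS; X -> g | SC

No ε-productions.
No unit productions to eliminate.
TERM: introduce A -> g and substitute in every rule of length ≥2.
BIN: S -> XAS becomes S -> XB, B -> AS; X -> SSS becomes X -> SC, C -> SS.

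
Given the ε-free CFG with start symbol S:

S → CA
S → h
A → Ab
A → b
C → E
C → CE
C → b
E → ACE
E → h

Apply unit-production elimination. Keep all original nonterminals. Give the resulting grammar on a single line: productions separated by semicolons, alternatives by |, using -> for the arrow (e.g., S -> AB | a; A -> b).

Unit productions: C->E.
Unit pairs (A ⇒* B via units): (C,E).
S: inherits non-unit rules of {S} → CA | h.
A: inherits non-unit rules of {A} → Ab | b.
C: inherits non-unit rules of {C, E} → ACE | CE | b | h.
E: inherits non-unit rules of {E} → ACE | h.

S -> h | CA; A -> b | Ab; C -> b | h | CE | ACE; E -> h | ACE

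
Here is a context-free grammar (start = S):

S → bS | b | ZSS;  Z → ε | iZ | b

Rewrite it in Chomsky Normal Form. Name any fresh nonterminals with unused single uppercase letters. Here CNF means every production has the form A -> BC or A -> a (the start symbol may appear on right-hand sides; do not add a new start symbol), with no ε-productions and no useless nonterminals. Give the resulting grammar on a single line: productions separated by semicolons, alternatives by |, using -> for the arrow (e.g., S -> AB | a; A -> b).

S -> b | AS | SS | ZC; A -> b; B -> i; C -> SS; Z -> b | i | BZ

Nullable: {Z}; after ε-elimination: S -> b | SS | bS | ZSS; Z -> b | i | iZ.
No unit productions to eliminate.
TERM: introduce A -> b, B -> i and substitute in every rule of length ≥2.
BIN: S -> ZSS becomes S -> ZC, C -> SS.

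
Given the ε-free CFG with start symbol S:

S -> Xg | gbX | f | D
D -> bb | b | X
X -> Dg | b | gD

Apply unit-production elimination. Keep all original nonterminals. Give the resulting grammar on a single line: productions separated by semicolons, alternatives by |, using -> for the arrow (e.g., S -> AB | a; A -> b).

Unit productions: D->X, S->D.
Unit pairs (A ⇒* B via units): (D,X), (S,D), (S,X).
S: inherits non-unit rules of {D, S, X} → Dg | Xg | b | bb | f | gD | gbX.
D: inherits non-unit rules of {D, X} → Dg | b | bb | gD.
X: inherits non-unit rules of {X} → Dg | b | gD.

S -> b | f | Dg | Xg | bb | gD | gbX; D -> b | Dg | bb | gD; X -> b | Dg | gD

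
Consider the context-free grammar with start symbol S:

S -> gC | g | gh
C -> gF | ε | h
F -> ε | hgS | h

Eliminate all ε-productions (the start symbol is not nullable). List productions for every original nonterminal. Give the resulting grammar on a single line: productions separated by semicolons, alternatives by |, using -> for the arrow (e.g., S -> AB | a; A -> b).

Nullable set: {C, F}.
S -> gC: C nullable, giving g | gC.
Drop C -> ε.
C -> gF: F nullable, giving g | gF.
Drop F -> ε.
Unchanged (no nullable symbols): S -> g; S -> gh; C -> h; F -> h; F -> hgS.

S -> g | gC | gh; C -> g | h | gF; F -> h | hgS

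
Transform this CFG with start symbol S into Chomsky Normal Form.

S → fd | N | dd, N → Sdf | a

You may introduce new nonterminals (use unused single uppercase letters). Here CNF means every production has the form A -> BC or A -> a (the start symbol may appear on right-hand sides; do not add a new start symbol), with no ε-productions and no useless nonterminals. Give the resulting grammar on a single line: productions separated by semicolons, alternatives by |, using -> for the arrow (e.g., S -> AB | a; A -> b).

No ε-productions.
After unit-elimination: S -> a | dd | fd | Sdf; N -> a | Sdf.
TERM: introduce A -> d, B -> f and substitute in every rule of length ≥2.
BIN: N -> SAB becomes N -> SC, C -> AB; S -> SAB becomes S -> SD, D -> AB.
Drop unreachable/unproductive: N.

S -> a | AA | BA | SD; A -> d; B -> f; D -> AB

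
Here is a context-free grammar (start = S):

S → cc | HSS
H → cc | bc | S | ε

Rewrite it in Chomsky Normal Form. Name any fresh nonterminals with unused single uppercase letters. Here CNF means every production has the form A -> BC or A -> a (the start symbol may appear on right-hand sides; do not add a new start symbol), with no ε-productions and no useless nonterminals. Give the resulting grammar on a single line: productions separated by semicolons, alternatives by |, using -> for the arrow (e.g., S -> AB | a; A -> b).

S -> BB | HD | SS; A -> b; B -> c; C -> SS; D -> SS; H -> AB | BB | HC | SS

Nullable: {H}; after ε-elimination: S -> SS | cc | HSS; H -> S | bc | cc.
After unit-elimination: S -> SS | cc | HSS; H -> SS | bc | cc | HSS.
TERM: introduce A -> b, B -> c and substitute in every rule of length ≥2.
BIN: H -> HSS becomes H -> HC, C -> SS; S -> HSS becomes S -> HD, D -> SS.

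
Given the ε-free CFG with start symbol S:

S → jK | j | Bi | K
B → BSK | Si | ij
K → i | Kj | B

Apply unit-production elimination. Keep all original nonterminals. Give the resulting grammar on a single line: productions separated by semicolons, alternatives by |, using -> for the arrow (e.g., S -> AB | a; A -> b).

Unit productions: K->B, S->K.
Unit pairs (A ⇒* B via units): (K,B), (S,B), (S,K).
S: inherits non-unit rules of {B, K, S} → BSK | Bi | Kj | Si | i | ij | j | jK.
B: inherits non-unit rules of {B} → BSK | Si | ij.
K: inherits non-unit rules of {B, K} → BSK | Kj | Si | i | ij.

S -> i | j | Bi | Kj | Si | ij | jK | BSK; B -> Si | ij | BSK; K -> i | Kj | Si | ij | BSK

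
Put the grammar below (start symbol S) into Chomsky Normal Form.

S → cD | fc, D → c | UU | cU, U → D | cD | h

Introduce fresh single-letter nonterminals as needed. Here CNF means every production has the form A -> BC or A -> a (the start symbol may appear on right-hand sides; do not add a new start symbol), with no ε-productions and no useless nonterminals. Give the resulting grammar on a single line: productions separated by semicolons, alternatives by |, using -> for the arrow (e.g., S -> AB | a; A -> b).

No ε-productions.
After unit-elimination: S -> cD | fc; D -> c | UU | cU; U -> c | h | UU | cD | cU.
TERM: introduce A -> c, B -> f and substitute in every rule of length ≥2.

S -> AD | BA; A -> c; B -> f; D -> c | AU | UU; U -> c | h | AD | AU | UU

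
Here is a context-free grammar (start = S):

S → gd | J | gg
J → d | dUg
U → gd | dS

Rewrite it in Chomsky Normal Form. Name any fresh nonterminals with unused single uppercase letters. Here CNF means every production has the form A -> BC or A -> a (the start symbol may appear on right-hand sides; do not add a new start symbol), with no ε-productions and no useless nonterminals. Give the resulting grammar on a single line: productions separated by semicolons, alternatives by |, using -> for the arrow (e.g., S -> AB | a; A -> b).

No ε-productions.
After unit-elimination: S -> d | gd | gg | dUg; J -> d | dUg; U -> dS | gd.
TERM: introduce A -> d, B -> g and substitute in every rule of length ≥2.
BIN: J -> AUB becomes J -> AC, C -> UB; S -> AUB becomes S -> AD, D -> UB.
Drop unreachable/unproductive: J.

S -> d | AD | BA | BB; A -> d; B -> g; D -> UB; U -> AS | BA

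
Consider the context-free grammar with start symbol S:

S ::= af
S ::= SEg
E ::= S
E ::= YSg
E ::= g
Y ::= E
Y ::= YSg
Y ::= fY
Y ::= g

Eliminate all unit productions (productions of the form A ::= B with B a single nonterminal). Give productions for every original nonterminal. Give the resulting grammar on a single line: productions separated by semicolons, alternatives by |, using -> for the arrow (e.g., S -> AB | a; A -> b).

S -> af | SEg; E -> g | af | SEg | YSg; Y -> g | af | fY | SEg | YSg

Unit productions: E->S, Y->E.
Unit pairs (A ⇒* B via units): (E,S), (Y,E), (Y,S).
S: inherits non-unit rules of {S} → SEg | af.
E: inherits non-unit rules of {E, S} → SEg | YSg | af | g.
Y: inherits non-unit rules of {E, S, Y} → SEg | YSg | af | fY | g.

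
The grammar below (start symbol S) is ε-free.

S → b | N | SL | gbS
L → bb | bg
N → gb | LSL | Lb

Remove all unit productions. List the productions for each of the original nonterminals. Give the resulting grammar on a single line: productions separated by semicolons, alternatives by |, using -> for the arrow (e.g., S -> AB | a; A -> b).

Unit productions: S->N.
Unit pairs (A ⇒* B via units): (S,N).
S: inherits non-unit rules of {N, S} → LSL | Lb | SL | b | gb | gbS.
L: inherits non-unit rules of {L} → bb | bg.
N: inherits non-unit rules of {N} → LSL | Lb | gb.

S -> b | Lb | SL | gb | LSL | gbS; L -> bb | bg; N -> Lb | gb | LSL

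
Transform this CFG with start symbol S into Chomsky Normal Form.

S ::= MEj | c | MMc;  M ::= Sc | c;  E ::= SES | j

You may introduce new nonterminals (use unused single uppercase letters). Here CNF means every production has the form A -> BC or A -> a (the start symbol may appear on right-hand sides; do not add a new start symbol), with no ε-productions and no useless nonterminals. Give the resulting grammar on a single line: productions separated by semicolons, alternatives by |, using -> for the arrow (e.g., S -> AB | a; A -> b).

S -> c | MD | MF; A -> c; B -> j; C -> ES; D -> EB; E -> j | SC; F -> MA; M -> c | SA

No ε-productions.
No unit productions to eliminate.
TERM: introduce A -> c, B -> j and substitute in every rule of length ≥2.
BIN: E -> SES becomes E -> SC, C -> ES; S -> MEB becomes S -> MD, D -> EB; S -> MMA becomes S -> MF, F -> MA.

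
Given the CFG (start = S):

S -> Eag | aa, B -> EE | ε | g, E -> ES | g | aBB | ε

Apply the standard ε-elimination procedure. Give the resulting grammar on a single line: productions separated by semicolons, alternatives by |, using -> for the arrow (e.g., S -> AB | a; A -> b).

S -> aa | ag | Eag; B -> E | g | EE; E -> S | a | g | ES | aB | aBB

Nullable set: {B, E}.
S -> Eag: E nullable, giving Eag | ag.
Drop B -> ε.
B -> EE: E, E nullable, giving E | EE.
Drop E -> ε.
E -> ES: E nullable, giving ES | S.
E -> aBB: B, B nullable, giving a | aB | aBB.
Unchanged (no nullable symbols): S -> aa; B -> g; E -> g.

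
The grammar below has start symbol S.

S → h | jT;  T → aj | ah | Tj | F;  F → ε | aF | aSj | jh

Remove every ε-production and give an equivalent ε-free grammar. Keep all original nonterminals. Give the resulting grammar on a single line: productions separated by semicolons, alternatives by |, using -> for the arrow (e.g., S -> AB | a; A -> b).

Nullable set: {F, T}.
S -> jT: T nullable, giving j | jT.
Drop F -> ε.
F -> aF: F nullable, giving a | aF.
T -> F: F nullable, giving F.
T -> Tj: T nullable, giving Tj | j.
Unchanged (no nullable symbols): S -> h; F -> aSj; F -> jh; T -> ah; T -> aj.

S -> h | j | jT; F -> a | aF | jh | aSj; T -> F | j | Tj | ah | aj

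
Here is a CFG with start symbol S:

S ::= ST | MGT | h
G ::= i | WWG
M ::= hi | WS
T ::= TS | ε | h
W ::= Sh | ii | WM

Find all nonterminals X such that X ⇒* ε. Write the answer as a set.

{T}

Directly nullable (have an ε-rule): {T}.
Not nullable: G, M, S, W — each has a terminal in every rule's right-hand side or depends on a non-nullable symbol.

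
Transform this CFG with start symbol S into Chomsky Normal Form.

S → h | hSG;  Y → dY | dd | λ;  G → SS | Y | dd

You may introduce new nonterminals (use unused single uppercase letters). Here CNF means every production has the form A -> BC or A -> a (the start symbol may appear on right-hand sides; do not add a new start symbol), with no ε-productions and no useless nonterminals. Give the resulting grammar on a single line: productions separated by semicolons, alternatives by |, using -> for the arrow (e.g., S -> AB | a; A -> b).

S -> h | BC | BS; A -> d; B -> h; C -> SG; G -> d | AA | AY | SS; Y -> d | AA | AY

Nullable: {G, Y}; after ε-elimination: S -> h | hS | hSG; G -> Y | SS | dd; Y -> d | dY | dd.
After unit-elimination: S -> h | hS | hSG; G -> d | SS | dY | dd; Y -> d | dY | dd.
TERM: introduce A -> d, B -> h and substitute in every rule of length ≥2.
BIN: S -> BSG becomes S -> BC, C -> SG.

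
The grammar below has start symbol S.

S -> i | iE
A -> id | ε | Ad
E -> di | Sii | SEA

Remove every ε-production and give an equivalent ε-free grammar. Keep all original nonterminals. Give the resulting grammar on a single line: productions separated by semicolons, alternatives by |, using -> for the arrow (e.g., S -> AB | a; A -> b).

S -> i | iE; A -> d | Ad | id; E -> SE | di | SEA | Sii

Nullable set: {A}.
Drop A -> ε.
A -> Ad: A nullable, giving Ad | d.
E -> SEA: A nullable, giving SE | SEA.
Unchanged (no nullable symbols): S -> i; S -> iE; A -> id; E -> Sii; E -> di.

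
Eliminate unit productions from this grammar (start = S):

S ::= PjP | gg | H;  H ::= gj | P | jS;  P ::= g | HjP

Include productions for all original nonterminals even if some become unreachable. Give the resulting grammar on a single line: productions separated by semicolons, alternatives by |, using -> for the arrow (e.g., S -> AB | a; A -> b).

S -> g | gg | gj | jS | HjP | PjP; H -> g | gj | jS | HjP; P -> g | HjP

Unit productions: H->P, S->H.
Unit pairs (A ⇒* B via units): (H,P), (S,H), (S,P).
S: inherits non-unit rules of {H, P, S} → HjP | PjP | g | gg | gj | jS.
H: inherits non-unit rules of {H, P} → HjP | g | gj | jS.
P: inherits non-unit rules of {P} → HjP | g.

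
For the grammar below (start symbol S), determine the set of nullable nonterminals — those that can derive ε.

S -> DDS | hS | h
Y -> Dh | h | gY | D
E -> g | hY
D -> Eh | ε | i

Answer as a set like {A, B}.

{D, Y}

Directly nullable (have an ε-rule): {D}.
Y is nullable via Y -> D (every symbol on the right is already known nullable).
Not nullable: E, S — each has a terminal in every rule's right-hand side or depends on a non-nullable symbol.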